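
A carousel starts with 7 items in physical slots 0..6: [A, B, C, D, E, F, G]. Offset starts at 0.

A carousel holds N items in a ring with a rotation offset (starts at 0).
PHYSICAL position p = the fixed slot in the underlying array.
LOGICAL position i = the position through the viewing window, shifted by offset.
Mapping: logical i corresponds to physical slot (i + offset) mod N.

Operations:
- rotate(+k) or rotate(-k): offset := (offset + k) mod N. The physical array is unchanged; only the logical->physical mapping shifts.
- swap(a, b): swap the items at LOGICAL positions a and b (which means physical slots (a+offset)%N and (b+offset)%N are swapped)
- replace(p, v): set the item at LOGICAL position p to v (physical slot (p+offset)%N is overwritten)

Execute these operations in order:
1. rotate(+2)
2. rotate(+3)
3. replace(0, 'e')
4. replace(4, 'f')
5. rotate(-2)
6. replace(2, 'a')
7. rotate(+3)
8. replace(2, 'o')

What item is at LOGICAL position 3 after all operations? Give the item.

After op 1 (rotate(+2)): offset=2, physical=[A,B,C,D,E,F,G], logical=[C,D,E,F,G,A,B]
After op 2 (rotate(+3)): offset=5, physical=[A,B,C,D,E,F,G], logical=[F,G,A,B,C,D,E]
After op 3 (replace(0, 'e')): offset=5, physical=[A,B,C,D,E,e,G], logical=[e,G,A,B,C,D,E]
After op 4 (replace(4, 'f')): offset=5, physical=[A,B,f,D,E,e,G], logical=[e,G,A,B,f,D,E]
After op 5 (rotate(-2)): offset=3, physical=[A,B,f,D,E,e,G], logical=[D,E,e,G,A,B,f]
After op 6 (replace(2, 'a')): offset=3, physical=[A,B,f,D,E,a,G], logical=[D,E,a,G,A,B,f]
After op 7 (rotate(+3)): offset=6, physical=[A,B,f,D,E,a,G], logical=[G,A,B,f,D,E,a]
After op 8 (replace(2, 'o')): offset=6, physical=[A,o,f,D,E,a,G], logical=[G,A,o,f,D,E,a]

Answer: f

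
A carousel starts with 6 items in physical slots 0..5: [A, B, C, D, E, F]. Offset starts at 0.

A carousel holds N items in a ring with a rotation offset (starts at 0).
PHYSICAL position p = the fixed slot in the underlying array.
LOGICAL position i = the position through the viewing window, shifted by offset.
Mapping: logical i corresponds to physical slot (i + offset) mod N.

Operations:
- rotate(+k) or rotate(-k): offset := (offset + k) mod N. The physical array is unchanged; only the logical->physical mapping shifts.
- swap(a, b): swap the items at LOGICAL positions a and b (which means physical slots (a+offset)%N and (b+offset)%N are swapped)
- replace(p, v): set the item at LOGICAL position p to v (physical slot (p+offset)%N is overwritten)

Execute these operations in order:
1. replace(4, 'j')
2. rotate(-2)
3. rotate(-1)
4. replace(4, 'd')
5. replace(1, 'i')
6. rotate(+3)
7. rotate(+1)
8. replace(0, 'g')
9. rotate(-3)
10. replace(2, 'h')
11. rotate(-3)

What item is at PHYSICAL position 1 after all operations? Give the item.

After op 1 (replace(4, 'j')): offset=0, physical=[A,B,C,D,j,F], logical=[A,B,C,D,j,F]
After op 2 (rotate(-2)): offset=4, physical=[A,B,C,D,j,F], logical=[j,F,A,B,C,D]
After op 3 (rotate(-1)): offset=3, physical=[A,B,C,D,j,F], logical=[D,j,F,A,B,C]
After op 4 (replace(4, 'd')): offset=3, physical=[A,d,C,D,j,F], logical=[D,j,F,A,d,C]
After op 5 (replace(1, 'i')): offset=3, physical=[A,d,C,D,i,F], logical=[D,i,F,A,d,C]
After op 6 (rotate(+3)): offset=0, physical=[A,d,C,D,i,F], logical=[A,d,C,D,i,F]
After op 7 (rotate(+1)): offset=1, physical=[A,d,C,D,i,F], logical=[d,C,D,i,F,A]
After op 8 (replace(0, 'g')): offset=1, physical=[A,g,C,D,i,F], logical=[g,C,D,i,F,A]
After op 9 (rotate(-3)): offset=4, physical=[A,g,C,D,i,F], logical=[i,F,A,g,C,D]
After op 10 (replace(2, 'h')): offset=4, physical=[h,g,C,D,i,F], logical=[i,F,h,g,C,D]
After op 11 (rotate(-3)): offset=1, physical=[h,g,C,D,i,F], logical=[g,C,D,i,F,h]

Answer: g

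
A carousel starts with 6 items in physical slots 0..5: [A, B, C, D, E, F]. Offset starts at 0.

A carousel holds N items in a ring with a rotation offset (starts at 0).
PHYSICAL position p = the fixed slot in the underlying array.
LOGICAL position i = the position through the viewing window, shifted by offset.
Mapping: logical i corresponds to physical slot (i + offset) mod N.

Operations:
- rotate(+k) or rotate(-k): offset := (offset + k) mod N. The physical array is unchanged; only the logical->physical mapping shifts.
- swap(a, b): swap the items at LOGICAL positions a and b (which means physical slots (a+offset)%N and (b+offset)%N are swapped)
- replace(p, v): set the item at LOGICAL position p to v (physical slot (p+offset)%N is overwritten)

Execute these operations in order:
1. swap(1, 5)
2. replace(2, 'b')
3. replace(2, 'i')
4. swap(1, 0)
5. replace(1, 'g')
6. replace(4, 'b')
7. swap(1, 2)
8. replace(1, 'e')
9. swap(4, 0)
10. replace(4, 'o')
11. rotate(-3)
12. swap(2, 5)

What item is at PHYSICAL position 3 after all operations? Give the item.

After op 1 (swap(1, 5)): offset=0, physical=[A,F,C,D,E,B], logical=[A,F,C,D,E,B]
After op 2 (replace(2, 'b')): offset=0, physical=[A,F,b,D,E,B], logical=[A,F,b,D,E,B]
After op 3 (replace(2, 'i')): offset=0, physical=[A,F,i,D,E,B], logical=[A,F,i,D,E,B]
After op 4 (swap(1, 0)): offset=0, physical=[F,A,i,D,E,B], logical=[F,A,i,D,E,B]
After op 5 (replace(1, 'g')): offset=0, physical=[F,g,i,D,E,B], logical=[F,g,i,D,E,B]
After op 6 (replace(4, 'b')): offset=0, physical=[F,g,i,D,b,B], logical=[F,g,i,D,b,B]
After op 7 (swap(1, 2)): offset=0, physical=[F,i,g,D,b,B], logical=[F,i,g,D,b,B]
After op 8 (replace(1, 'e')): offset=0, physical=[F,e,g,D,b,B], logical=[F,e,g,D,b,B]
After op 9 (swap(4, 0)): offset=0, physical=[b,e,g,D,F,B], logical=[b,e,g,D,F,B]
After op 10 (replace(4, 'o')): offset=0, physical=[b,e,g,D,o,B], logical=[b,e,g,D,o,B]
After op 11 (rotate(-3)): offset=3, physical=[b,e,g,D,o,B], logical=[D,o,B,b,e,g]
After op 12 (swap(2, 5)): offset=3, physical=[b,e,B,D,o,g], logical=[D,o,g,b,e,B]

Answer: D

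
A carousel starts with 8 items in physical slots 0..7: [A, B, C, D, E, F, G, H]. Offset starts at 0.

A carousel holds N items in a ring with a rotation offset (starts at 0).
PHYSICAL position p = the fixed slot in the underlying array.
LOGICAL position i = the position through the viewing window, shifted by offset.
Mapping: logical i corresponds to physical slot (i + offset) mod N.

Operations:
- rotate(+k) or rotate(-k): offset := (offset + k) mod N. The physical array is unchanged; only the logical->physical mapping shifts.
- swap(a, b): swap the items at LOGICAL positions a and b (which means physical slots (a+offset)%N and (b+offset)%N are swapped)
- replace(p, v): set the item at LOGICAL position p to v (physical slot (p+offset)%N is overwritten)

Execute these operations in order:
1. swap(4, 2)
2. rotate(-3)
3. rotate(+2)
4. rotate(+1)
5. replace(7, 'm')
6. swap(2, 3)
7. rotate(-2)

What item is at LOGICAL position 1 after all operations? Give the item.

After op 1 (swap(4, 2)): offset=0, physical=[A,B,E,D,C,F,G,H], logical=[A,B,E,D,C,F,G,H]
After op 2 (rotate(-3)): offset=5, physical=[A,B,E,D,C,F,G,H], logical=[F,G,H,A,B,E,D,C]
After op 3 (rotate(+2)): offset=7, physical=[A,B,E,D,C,F,G,H], logical=[H,A,B,E,D,C,F,G]
After op 4 (rotate(+1)): offset=0, physical=[A,B,E,D,C,F,G,H], logical=[A,B,E,D,C,F,G,H]
After op 5 (replace(7, 'm')): offset=0, physical=[A,B,E,D,C,F,G,m], logical=[A,B,E,D,C,F,G,m]
After op 6 (swap(2, 3)): offset=0, physical=[A,B,D,E,C,F,G,m], logical=[A,B,D,E,C,F,G,m]
After op 7 (rotate(-2)): offset=6, physical=[A,B,D,E,C,F,G,m], logical=[G,m,A,B,D,E,C,F]

Answer: m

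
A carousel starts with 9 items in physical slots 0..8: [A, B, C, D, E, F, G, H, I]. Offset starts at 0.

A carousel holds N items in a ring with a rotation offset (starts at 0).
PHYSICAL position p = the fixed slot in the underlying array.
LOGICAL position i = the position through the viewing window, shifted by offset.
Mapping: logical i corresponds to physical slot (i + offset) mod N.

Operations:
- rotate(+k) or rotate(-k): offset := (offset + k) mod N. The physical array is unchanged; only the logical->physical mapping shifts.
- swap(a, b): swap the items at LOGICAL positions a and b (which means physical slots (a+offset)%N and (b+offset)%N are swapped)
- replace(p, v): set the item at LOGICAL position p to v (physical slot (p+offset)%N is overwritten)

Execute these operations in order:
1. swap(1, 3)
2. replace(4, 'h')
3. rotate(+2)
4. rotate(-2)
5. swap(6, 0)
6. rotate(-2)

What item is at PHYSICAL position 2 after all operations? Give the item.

After op 1 (swap(1, 3)): offset=0, physical=[A,D,C,B,E,F,G,H,I], logical=[A,D,C,B,E,F,G,H,I]
After op 2 (replace(4, 'h')): offset=0, physical=[A,D,C,B,h,F,G,H,I], logical=[A,D,C,B,h,F,G,H,I]
After op 3 (rotate(+2)): offset=2, physical=[A,D,C,B,h,F,G,H,I], logical=[C,B,h,F,G,H,I,A,D]
After op 4 (rotate(-2)): offset=0, physical=[A,D,C,B,h,F,G,H,I], logical=[A,D,C,B,h,F,G,H,I]
After op 5 (swap(6, 0)): offset=0, physical=[G,D,C,B,h,F,A,H,I], logical=[G,D,C,B,h,F,A,H,I]
After op 6 (rotate(-2)): offset=7, physical=[G,D,C,B,h,F,A,H,I], logical=[H,I,G,D,C,B,h,F,A]

Answer: C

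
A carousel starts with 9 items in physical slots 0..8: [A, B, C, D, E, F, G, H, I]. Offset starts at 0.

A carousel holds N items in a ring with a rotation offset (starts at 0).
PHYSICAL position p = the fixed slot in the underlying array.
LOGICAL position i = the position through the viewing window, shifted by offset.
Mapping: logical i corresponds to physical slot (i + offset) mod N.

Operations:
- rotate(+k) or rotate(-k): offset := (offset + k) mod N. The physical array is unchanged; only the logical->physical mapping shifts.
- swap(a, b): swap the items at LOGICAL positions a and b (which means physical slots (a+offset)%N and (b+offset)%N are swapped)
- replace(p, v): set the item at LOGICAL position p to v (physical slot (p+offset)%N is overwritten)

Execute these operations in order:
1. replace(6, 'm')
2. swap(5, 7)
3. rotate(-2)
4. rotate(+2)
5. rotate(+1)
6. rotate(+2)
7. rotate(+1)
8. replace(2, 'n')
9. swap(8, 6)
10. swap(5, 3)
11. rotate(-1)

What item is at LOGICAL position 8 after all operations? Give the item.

Answer: C

Derivation:
After op 1 (replace(6, 'm')): offset=0, physical=[A,B,C,D,E,F,m,H,I], logical=[A,B,C,D,E,F,m,H,I]
After op 2 (swap(5, 7)): offset=0, physical=[A,B,C,D,E,H,m,F,I], logical=[A,B,C,D,E,H,m,F,I]
After op 3 (rotate(-2)): offset=7, physical=[A,B,C,D,E,H,m,F,I], logical=[F,I,A,B,C,D,E,H,m]
After op 4 (rotate(+2)): offset=0, physical=[A,B,C,D,E,H,m,F,I], logical=[A,B,C,D,E,H,m,F,I]
After op 5 (rotate(+1)): offset=1, physical=[A,B,C,D,E,H,m,F,I], logical=[B,C,D,E,H,m,F,I,A]
After op 6 (rotate(+2)): offset=3, physical=[A,B,C,D,E,H,m,F,I], logical=[D,E,H,m,F,I,A,B,C]
After op 7 (rotate(+1)): offset=4, physical=[A,B,C,D,E,H,m,F,I], logical=[E,H,m,F,I,A,B,C,D]
After op 8 (replace(2, 'n')): offset=4, physical=[A,B,C,D,E,H,n,F,I], logical=[E,H,n,F,I,A,B,C,D]
After op 9 (swap(8, 6)): offset=4, physical=[A,D,C,B,E,H,n,F,I], logical=[E,H,n,F,I,A,D,C,B]
After op 10 (swap(5, 3)): offset=4, physical=[F,D,C,B,E,H,n,A,I], logical=[E,H,n,A,I,F,D,C,B]
After op 11 (rotate(-1)): offset=3, physical=[F,D,C,B,E,H,n,A,I], logical=[B,E,H,n,A,I,F,D,C]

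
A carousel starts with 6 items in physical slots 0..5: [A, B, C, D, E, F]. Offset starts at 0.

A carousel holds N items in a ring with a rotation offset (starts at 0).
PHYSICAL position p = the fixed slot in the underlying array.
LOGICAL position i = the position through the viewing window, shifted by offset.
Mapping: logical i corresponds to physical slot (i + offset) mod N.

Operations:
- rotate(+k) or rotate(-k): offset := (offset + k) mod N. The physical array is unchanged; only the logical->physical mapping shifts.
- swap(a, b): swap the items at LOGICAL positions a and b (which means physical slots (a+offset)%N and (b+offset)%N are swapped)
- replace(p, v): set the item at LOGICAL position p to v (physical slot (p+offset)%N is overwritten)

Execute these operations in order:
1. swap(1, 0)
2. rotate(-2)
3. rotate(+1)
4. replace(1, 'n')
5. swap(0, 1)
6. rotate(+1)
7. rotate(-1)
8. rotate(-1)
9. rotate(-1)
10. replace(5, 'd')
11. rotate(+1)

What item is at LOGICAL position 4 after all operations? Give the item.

Answer: d

Derivation:
After op 1 (swap(1, 0)): offset=0, physical=[B,A,C,D,E,F], logical=[B,A,C,D,E,F]
After op 2 (rotate(-2)): offset=4, physical=[B,A,C,D,E,F], logical=[E,F,B,A,C,D]
After op 3 (rotate(+1)): offset=5, physical=[B,A,C,D,E,F], logical=[F,B,A,C,D,E]
After op 4 (replace(1, 'n')): offset=5, physical=[n,A,C,D,E,F], logical=[F,n,A,C,D,E]
After op 5 (swap(0, 1)): offset=5, physical=[F,A,C,D,E,n], logical=[n,F,A,C,D,E]
After op 6 (rotate(+1)): offset=0, physical=[F,A,C,D,E,n], logical=[F,A,C,D,E,n]
After op 7 (rotate(-1)): offset=5, physical=[F,A,C,D,E,n], logical=[n,F,A,C,D,E]
After op 8 (rotate(-1)): offset=4, physical=[F,A,C,D,E,n], logical=[E,n,F,A,C,D]
After op 9 (rotate(-1)): offset=3, physical=[F,A,C,D,E,n], logical=[D,E,n,F,A,C]
After op 10 (replace(5, 'd')): offset=3, physical=[F,A,d,D,E,n], logical=[D,E,n,F,A,d]
After op 11 (rotate(+1)): offset=4, physical=[F,A,d,D,E,n], logical=[E,n,F,A,d,D]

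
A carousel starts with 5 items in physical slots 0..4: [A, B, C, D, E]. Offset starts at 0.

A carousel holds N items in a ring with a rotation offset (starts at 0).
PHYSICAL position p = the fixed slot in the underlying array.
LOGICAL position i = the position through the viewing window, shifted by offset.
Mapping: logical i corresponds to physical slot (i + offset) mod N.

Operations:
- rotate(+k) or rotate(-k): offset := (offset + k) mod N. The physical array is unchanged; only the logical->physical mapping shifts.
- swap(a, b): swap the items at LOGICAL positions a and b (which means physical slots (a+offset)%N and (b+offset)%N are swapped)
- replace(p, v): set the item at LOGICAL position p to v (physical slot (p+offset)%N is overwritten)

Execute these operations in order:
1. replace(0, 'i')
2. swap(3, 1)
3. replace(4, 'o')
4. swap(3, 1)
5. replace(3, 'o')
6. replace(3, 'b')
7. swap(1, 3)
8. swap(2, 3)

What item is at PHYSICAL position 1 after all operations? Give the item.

Answer: b

Derivation:
After op 1 (replace(0, 'i')): offset=0, physical=[i,B,C,D,E], logical=[i,B,C,D,E]
After op 2 (swap(3, 1)): offset=0, physical=[i,D,C,B,E], logical=[i,D,C,B,E]
After op 3 (replace(4, 'o')): offset=0, physical=[i,D,C,B,o], logical=[i,D,C,B,o]
After op 4 (swap(3, 1)): offset=0, physical=[i,B,C,D,o], logical=[i,B,C,D,o]
After op 5 (replace(3, 'o')): offset=0, physical=[i,B,C,o,o], logical=[i,B,C,o,o]
After op 6 (replace(3, 'b')): offset=0, physical=[i,B,C,b,o], logical=[i,B,C,b,o]
After op 7 (swap(1, 3)): offset=0, physical=[i,b,C,B,o], logical=[i,b,C,B,o]
After op 8 (swap(2, 3)): offset=0, physical=[i,b,B,C,o], logical=[i,b,B,C,o]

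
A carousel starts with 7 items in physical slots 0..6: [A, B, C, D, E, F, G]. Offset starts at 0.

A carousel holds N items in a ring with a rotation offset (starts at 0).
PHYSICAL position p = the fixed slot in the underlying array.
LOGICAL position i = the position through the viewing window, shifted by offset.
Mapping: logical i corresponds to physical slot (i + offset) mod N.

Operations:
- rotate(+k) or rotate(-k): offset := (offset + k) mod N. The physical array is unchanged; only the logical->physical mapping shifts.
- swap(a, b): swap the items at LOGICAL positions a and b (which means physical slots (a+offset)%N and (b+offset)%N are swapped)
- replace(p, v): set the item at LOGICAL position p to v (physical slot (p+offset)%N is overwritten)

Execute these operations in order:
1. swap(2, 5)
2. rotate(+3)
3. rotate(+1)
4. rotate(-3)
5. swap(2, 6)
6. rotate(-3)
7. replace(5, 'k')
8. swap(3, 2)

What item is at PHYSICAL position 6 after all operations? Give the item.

Answer: G

Derivation:
After op 1 (swap(2, 5)): offset=0, physical=[A,B,F,D,E,C,G], logical=[A,B,F,D,E,C,G]
After op 2 (rotate(+3)): offset=3, physical=[A,B,F,D,E,C,G], logical=[D,E,C,G,A,B,F]
After op 3 (rotate(+1)): offset=4, physical=[A,B,F,D,E,C,G], logical=[E,C,G,A,B,F,D]
After op 4 (rotate(-3)): offset=1, physical=[A,B,F,D,E,C,G], logical=[B,F,D,E,C,G,A]
After op 5 (swap(2, 6)): offset=1, physical=[D,B,F,A,E,C,G], logical=[B,F,A,E,C,G,D]
After op 6 (rotate(-3)): offset=5, physical=[D,B,F,A,E,C,G], logical=[C,G,D,B,F,A,E]
After op 7 (replace(5, 'k')): offset=5, physical=[D,B,F,k,E,C,G], logical=[C,G,D,B,F,k,E]
After op 8 (swap(3, 2)): offset=5, physical=[B,D,F,k,E,C,G], logical=[C,G,B,D,F,k,E]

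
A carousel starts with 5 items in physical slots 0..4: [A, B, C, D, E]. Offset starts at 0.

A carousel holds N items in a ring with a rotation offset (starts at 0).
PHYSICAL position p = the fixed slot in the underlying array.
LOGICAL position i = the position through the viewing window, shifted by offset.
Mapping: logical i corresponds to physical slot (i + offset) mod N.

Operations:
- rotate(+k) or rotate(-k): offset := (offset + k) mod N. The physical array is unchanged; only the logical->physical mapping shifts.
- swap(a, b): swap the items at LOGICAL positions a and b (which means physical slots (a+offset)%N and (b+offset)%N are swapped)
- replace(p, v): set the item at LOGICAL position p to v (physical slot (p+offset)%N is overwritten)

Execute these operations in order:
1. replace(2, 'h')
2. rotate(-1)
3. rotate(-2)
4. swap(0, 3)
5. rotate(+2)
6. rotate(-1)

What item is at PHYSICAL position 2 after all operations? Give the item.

After op 1 (replace(2, 'h')): offset=0, physical=[A,B,h,D,E], logical=[A,B,h,D,E]
After op 2 (rotate(-1)): offset=4, physical=[A,B,h,D,E], logical=[E,A,B,h,D]
After op 3 (rotate(-2)): offset=2, physical=[A,B,h,D,E], logical=[h,D,E,A,B]
After op 4 (swap(0, 3)): offset=2, physical=[h,B,A,D,E], logical=[A,D,E,h,B]
After op 5 (rotate(+2)): offset=4, physical=[h,B,A,D,E], logical=[E,h,B,A,D]
After op 6 (rotate(-1)): offset=3, physical=[h,B,A,D,E], logical=[D,E,h,B,A]

Answer: A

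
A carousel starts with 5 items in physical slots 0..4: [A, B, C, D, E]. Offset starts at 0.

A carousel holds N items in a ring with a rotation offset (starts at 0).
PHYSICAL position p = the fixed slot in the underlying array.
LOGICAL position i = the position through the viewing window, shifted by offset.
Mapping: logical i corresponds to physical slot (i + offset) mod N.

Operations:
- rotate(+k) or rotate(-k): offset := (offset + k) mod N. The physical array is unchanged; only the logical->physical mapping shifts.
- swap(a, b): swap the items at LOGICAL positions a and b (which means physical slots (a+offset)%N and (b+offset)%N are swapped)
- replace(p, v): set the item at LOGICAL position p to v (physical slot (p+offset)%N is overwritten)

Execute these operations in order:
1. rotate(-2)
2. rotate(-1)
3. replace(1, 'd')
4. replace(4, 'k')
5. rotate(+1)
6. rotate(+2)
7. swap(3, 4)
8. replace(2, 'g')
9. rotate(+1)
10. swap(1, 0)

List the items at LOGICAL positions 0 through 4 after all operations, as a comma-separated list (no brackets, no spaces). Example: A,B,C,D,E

Answer: g,k,E,d,A

Derivation:
After op 1 (rotate(-2)): offset=3, physical=[A,B,C,D,E], logical=[D,E,A,B,C]
After op 2 (rotate(-1)): offset=2, physical=[A,B,C,D,E], logical=[C,D,E,A,B]
After op 3 (replace(1, 'd')): offset=2, physical=[A,B,C,d,E], logical=[C,d,E,A,B]
After op 4 (replace(4, 'k')): offset=2, physical=[A,k,C,d,E], logical=[C,d,E,A,k]
After op 5 (rotate(+1)): offset=3, physical=[A,k,C,d,E], logical=[d,E,A,k,C]
After op 6 (rotate(+2)): offset=0, physical=[A,k,C,d,E], logical=[A,k,C,d,E]
After op 7 (swap(3, 4)): offset=0, physical=[A,k,C,E,d], logical=[A,k,C,E,d]
After op 8 (replace(2, 'g')): offset=0, physical=[A,k,g,E,d], logical=[A,k,g,E,d]
After op 9 (rotate(+1)): offset=1, physical=[A,k,g,E,d], logical=[k,g,E,d,A]
After op 10 (swap(1, 0)): offset=1, physical=[A,g,k,E,d], logical=[g,k,E,d,A]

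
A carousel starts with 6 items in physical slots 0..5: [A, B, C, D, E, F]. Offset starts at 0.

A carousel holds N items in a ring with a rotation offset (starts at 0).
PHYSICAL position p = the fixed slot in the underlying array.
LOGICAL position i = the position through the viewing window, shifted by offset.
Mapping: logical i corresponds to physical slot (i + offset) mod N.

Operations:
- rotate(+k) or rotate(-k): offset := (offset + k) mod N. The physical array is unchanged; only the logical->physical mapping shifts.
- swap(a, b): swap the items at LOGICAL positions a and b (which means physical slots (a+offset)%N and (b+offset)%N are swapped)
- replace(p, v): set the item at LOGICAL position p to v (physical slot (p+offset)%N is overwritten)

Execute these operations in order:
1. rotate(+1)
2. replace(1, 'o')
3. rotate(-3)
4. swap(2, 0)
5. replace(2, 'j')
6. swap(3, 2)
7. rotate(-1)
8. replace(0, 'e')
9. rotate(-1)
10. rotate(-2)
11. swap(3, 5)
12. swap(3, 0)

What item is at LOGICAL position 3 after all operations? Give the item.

After op 1 (rotate(+1)): offset=1, physical=[A,B,C,D,E,F], logical=[B,C,D,E,F,A]
After op 2 (replace(1, 'o')): offset=1, physical=[A,B,o,D,E,F], logical=[B,o,D,E,F,A]
After op 3 (rotate(-3)): offset=4, physical=[A,B,o,D,E,F], logical=[E,F,A,B,o,D]
After op 4 (swap(2, 0)): offset=4, physical=[E,B,o,D,A,F], logical=[A,F,E,B,o,D]
After op 5 (replace(2, 'j')): offset=4, physical=[j,B,o,D,A,F], logical=[A,F,j,B,o,D]
After op 6 (swap(3, 2)): offset=4, physical=[B,j,o,D,A,F], logical=[A,F,B,j,o,D]
After op 7 (rotate(-1)): offset=3, physical=[B,j,o,D,A,F], logical=[D,A,F,B,j,o]
After op 8 (replace(0, 'e')): offset=3, physical=[B,j,o,e,A,F], logical=[e,A,F,B,j,o]
After op 9 (rotate(-1)): offset=2, physical=[B,j,o,e,A,F], logical=[o,e,A,F,B,j]
After op 10 (rotate(-2)): offset=0, physical=[B,j,o,e,A,F], logical=[B,j,o,e,A,F]
After op 11 (swap(3, 5)): offset=0, physical=[B,j,o,F,A,e], logical=[B,j,o,F,A,e]
After op 12 (swap(3, 0)): offset=0, physical=[F,j,o,B,A,e], logical=[F,j,o,B,A,e]

Answer: B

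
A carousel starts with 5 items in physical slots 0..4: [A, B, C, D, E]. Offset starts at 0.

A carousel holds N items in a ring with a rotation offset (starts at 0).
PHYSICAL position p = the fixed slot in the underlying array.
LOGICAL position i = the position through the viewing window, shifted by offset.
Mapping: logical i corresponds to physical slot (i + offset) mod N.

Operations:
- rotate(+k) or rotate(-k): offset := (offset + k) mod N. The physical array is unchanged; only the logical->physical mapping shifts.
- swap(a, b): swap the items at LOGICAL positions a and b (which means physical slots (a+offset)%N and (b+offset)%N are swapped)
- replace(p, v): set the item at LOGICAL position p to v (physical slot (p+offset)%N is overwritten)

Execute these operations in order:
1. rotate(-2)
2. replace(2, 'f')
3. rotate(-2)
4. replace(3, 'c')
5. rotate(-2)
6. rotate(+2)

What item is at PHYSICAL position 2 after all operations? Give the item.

After op 1 (rotate(-2)): offset=3, physical=[A,B,C,D,E], logical=[D,E,A,B,C]
After op 2 (replace(2, 'f')): offset=3, physical=[f,B,C,D,E], logical=[D,E,f,B,C]
After op 3 (rotate(-2)): offset=1, physical=[f,B,C,D,E], logical=[B,C,D,E,f]
After op 4 (replace(3, 'c')): offset=1, physical=[f,B,C,D,c], logical=[B,C,D,c,f]
After op 5 (rotate(-2)): offset=4, physical=[f,B,C,D,c], logical=[c,f,B,C,D]
After op 6 (rotate(+2)): offset=1, physical=[f,B,C,D,c], logical=[B,C,D,c,f]

Answer: C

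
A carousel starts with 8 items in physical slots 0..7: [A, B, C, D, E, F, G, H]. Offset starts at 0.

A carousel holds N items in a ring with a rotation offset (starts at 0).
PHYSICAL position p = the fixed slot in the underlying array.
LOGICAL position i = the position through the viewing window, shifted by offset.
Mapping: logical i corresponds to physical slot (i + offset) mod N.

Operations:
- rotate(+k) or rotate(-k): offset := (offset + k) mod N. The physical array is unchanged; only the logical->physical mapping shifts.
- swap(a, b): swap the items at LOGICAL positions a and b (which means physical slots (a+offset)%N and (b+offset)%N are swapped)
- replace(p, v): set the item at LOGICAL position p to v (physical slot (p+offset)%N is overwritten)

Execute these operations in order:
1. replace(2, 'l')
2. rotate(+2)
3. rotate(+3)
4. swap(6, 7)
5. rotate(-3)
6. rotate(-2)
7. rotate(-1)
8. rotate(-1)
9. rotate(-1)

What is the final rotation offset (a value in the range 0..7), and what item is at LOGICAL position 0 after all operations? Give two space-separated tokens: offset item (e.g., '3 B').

Answer: 5 F

Derivation:
After op 1 (replace(2, 'l')): offset=0, physical=[A,B,l,D,E,F,G,H], logical=[A,B,l,D,E,F,G,H]
After op 2 (rotate(+2)): offset=2, physical=[A,B,l,D,E,F,G,H], logical=[l,D,E,F,G,H,A,B]
After op 3 (rotate(+3)): offset=5, physical=[A,B,l,D,E,F,G,H], logical=[F,G,H,A,B,l,D,E]
After op 4 (swap(6, 7)): offset=5, physical=[A,B,l,E,D,F,G,H], logical=[F,G,H,A,B,l,E,D]
After op 5 (rotate(-3)): offset=2, physical=[A,B,l,E,D,F,G,H], logical=[l,E,D,F,G,H,A,B]
After op 6 (rotate(-2)): offset=0, physical=[A,B,l,E,D,F,G,H], logical=[A,B,l,E,D,F,G,H]
After op 7 (rotate(-1)): offset=7, physical=[A,B,l,E,D,F,G,H], logical=[H,A,B,l,E,D,F,G]
After op 8 (rotate(-1)): offset=6, physical=[A,B,l,E,D,F,G,H], logical=[G,H,A,B,l,E,D,F]
After op 9 (rotate(-1)): offset=5, physical=[A,B,l,E,D,F,G,H], logical=[F,G,H,A,B,l,E,D]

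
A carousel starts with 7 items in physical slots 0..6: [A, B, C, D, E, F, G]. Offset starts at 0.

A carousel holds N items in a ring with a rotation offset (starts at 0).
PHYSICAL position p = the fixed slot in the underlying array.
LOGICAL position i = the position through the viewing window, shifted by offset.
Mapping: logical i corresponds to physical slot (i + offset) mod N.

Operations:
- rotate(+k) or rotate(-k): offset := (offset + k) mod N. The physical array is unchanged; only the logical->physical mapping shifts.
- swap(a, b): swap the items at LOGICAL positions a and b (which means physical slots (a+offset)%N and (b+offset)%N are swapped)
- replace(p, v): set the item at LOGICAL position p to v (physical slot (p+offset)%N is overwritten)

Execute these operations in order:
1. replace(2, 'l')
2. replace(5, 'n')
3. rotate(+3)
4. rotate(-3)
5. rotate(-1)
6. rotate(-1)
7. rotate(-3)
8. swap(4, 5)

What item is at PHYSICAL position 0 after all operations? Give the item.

Answer: G

Derivation:
After op 1 (replace(2, 'l')): offset=0, physical=[A,B,l,D,E,F,G], logical=[A,B,l,D,E,F,G]
After op 2 (replace(5, 'n')): offset=0, physical=[A,B,l,D,E,n,G], logical=[A,B,l,D,E,n,G]
After op 3 (rotate(+3)): offset=3, physical=[A,B,l,D,E,n,G], logical=[D,E,n,G,A,B,l]
After op 4 (rotate(-3)): offset=0, physical=[A,B,l,D,E,n,G], logical=[A,B,l,D,E,n,G]
After op 5 (rotate(-1)): offset=6, physical=[A,B,l,D,E,n,G], logical=[G,A,B,l,D,E,n]
After op 6 (rotate(-1)): offset=5, physical=[A,B,l,D,E,n,G], logical=[n,G,A,B,l,D,E]
After op 7 (rotate(-3)): offset=2, physical=[A,B,l,D,E,n,G], logical=[l,D,E,n,G,A,B]
After op 8 (swap(4, 5)): offset=2, physical=[G,B,l,D,E,n,A], logical=[l,D,E,n,A,G,B]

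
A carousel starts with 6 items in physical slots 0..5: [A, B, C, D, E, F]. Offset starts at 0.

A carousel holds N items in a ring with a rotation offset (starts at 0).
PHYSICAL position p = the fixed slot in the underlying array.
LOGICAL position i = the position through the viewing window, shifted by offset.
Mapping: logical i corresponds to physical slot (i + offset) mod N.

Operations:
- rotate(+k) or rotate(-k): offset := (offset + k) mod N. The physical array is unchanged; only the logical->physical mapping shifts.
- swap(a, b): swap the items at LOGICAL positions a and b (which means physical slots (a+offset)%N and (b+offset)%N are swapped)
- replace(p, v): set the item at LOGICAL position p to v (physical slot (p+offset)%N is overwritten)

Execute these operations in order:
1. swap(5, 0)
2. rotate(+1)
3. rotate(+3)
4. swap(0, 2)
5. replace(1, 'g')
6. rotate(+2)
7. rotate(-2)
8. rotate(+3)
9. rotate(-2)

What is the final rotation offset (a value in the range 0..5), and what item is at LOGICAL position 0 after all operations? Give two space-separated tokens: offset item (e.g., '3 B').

Answer: 5 g

Derivation:
After op 1 (swap(5, 0)): offset=0, physical=[F,B,C,D,E,A], logical=[F,B,C,D,E,A]
After op 2 (rotate(+1)): offset=1, physical=[F,B,C,D,E,A], logical=[B,C,D,E,A,F]
After op 3 (rotate(+3)): offset=4, physical=[F,B,C,D,E,A], logical=[E,A,F,B,C,D]
After op 4 (swap(0, 2)): offset=4, physical=[E,B,C,D,F,A], logical=[F,A,E,B,C,D]
After op 5 (replace(1, 'g')): offset=4, physical=[E,B,C,D,F,g], logical=[F,g,E,B,C,D]
After op 6 (rotate(+2)): offset=0, physical=[E,B,C,D,F,g], logical=[E,B,C,D,F,g]
After op 7 (rotate(-2)): offset=4, physical=[E,B,C,D,F,g], logical=[F,g,E,B,C,D]
After op 8 (rotate(+3)): offset=1, physical=[E,B,C,D,F,g], logical=[B,C,D,F,g,E]
After op 9 (rotate(-2)): offset=5, physical=[E,B,C,D,F,g], logical=[g,E,B,C,D,F]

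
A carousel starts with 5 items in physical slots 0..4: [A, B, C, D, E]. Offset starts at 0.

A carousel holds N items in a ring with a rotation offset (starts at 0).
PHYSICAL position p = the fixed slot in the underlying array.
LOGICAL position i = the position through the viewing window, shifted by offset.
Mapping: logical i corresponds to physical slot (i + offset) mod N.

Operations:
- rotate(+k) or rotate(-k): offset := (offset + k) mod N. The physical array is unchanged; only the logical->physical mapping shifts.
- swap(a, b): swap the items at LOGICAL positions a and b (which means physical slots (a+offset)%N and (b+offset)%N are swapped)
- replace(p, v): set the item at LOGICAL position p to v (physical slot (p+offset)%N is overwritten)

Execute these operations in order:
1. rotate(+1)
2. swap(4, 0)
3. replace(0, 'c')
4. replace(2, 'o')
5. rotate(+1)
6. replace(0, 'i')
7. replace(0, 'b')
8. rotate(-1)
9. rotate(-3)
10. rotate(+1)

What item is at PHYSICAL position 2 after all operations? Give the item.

Answer: b

Derivation:
After op 1 (rotate(+1)): offset=1, physical=[A,B,C,D,E], logical=[B,C,D,E,A]
After op 2 (swap(4, 0)): offset=1, physical=[B,A,C,D,E], logical=[A,C,D,E,B]
After op 3 (replace(0, 'c')): offset=1, physical=[B,c,C,D,E], logical=[c,C,D,E,B]
After op 4 (replace(2, 'o')): offset=1, physical=[B,c,C,o,E], logical=[c,C,o,E,B]
After op 5 (rotate(+1)): offset=2, physical=[B,c,C,o,E], logical=[C,o,E,B,c]
After op 6 (replace(0, 'i')): offset=2, physical=[B,c,i,o,E], logical=[i,o,E,B,c]
After op 7 (replace(0, 'b')): offset=2, physical=[B,c,b,o,E], logical=[b,o,E,B,c]
After op 8 (rotate(-1)): offset=1, physical=[B,c,b,o,E], logical=[c,b,o,E,B]
After op 9 (rotate(-3)): offset=3, physical=[B,c,b,o,E], logical=[o,E,B,c,b]
After op 10 (rotate(+1)): offset=4, physical=[B,c,b,o,E], logical=[E,B,c,b,o]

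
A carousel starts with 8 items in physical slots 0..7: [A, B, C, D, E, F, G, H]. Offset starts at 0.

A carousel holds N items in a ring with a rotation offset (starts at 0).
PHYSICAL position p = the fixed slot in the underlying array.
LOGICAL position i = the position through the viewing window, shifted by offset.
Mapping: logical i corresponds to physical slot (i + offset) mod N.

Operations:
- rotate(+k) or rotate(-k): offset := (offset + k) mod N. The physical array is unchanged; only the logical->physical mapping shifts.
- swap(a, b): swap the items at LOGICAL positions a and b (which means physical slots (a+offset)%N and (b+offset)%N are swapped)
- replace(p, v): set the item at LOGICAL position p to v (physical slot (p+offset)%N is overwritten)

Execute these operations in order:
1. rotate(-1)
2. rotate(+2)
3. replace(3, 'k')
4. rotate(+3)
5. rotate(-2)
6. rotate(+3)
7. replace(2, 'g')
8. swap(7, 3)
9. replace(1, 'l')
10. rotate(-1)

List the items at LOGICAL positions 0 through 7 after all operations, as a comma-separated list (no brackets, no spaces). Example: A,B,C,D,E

Answer: A,F,l,g,k,B,C,D

Derivation:
After op 1 (rotate(-1)): offset=7, physical=[A,B,C,D,E,F,G,H], logical=[H,A,B,C,D,E,F,G]
After op 2 (rotate(+2)): offset=1, physical=[A,B,C,D,E,F,G,H], logical=[B,C,D,E,F,G,H,A]
After op 3 (replace(3, 'k')): offset=1, physical=[A,B,C,D,k,F,G,H], logical=[B,C,D,k,F,G,H,A]
After op 4 (rotate(+3)): offset=4, physical=[A,B,C,D,k,F,G,H], logical=[k,F,G,H,A,B,C,D]
After op 5 (rotate(-2)): offset=2, physical=[A,B,C,D,k,F,G,H], logical=[C,D,k,F,G,H,A,B]
After op 6 (rotate(+3)): offset=5, physical=[A,B,C,D,k,F,G,H], logical=[F,G,H,A,B,C,D,k]
After op 7 (replace(2, 'g')): offset=5, physical=[A,B,C,D,k,F,G,g], logical=[F,G,g,A,B,C,D,k]
After op 8 (swap(7, 3)): offset=5, physical=[k,B,C,D,A,F,G,g], logical=[F,G,g,k,B,C,D,A]
After op 9 (replace(1, 'l')): offset=5, physical=[k,B,C,D,A,F,l,g], logical=[F,l,g,k,B,C,D,A]
After op 10 (rotate(-1)): offset=4, physical=[k,B,C,D,A,F,l,g], logical=[A,F,l,g,k,B,C,D]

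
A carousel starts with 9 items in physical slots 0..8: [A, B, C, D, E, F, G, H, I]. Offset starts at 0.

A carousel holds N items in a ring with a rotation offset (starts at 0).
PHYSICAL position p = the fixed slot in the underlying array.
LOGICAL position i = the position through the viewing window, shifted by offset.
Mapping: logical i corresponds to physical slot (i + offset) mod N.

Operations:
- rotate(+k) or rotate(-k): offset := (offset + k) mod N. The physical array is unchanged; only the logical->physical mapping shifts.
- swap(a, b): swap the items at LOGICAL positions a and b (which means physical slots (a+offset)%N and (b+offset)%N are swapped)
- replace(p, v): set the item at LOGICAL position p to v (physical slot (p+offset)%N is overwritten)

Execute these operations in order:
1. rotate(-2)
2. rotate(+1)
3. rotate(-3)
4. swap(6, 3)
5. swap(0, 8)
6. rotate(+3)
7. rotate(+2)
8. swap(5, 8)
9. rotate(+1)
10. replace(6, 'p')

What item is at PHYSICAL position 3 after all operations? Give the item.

After op 1 (rotate(-2)): offset=7, physical=[A,B,C,D,E,F,G,H,I], logical=[H,I,A,B,C,D,E,F,G]
After op 2 (rotate(+1)): offset=8, physical=[A,B,C,D,E,F,G,H,I], logical=[I,A,B,C,D,E,F,G,H]
After op 3 (rotate(-3)): offset=5, physical=[A,B,C,D,E,F,G,H,I], logical=[F,G,H,I,A,B,C,D,E]
After op 4 (swap(6, 3)): offset=5, physical=[A,B,I,D,E,F,G,H,C], logical=[F,G,H,C,A,B,I,D,E]
After op 5 (swap(0, 8)): offset=5, physical=[A,B,I,D,F,E,G,H,C], logical=[E,G,H,C,A,B,I,D,F]
After op 6 (rotate(+3)): offset=8, physical=[A,B,I,D,F,E,G,H,C], logical=[C,A,B,I,D,F,E,G,H]
After op 7 (rotate(+2)): offset=1, physical=[A,B,I,D,F,E,G,H,C], logical=[B,I,D,F,E,G,H,C,A]
After op 8 (swap(5, 8)): offset=1, physical=[G,B,I,D,F,E,A,H,C], logical=[B,I,D,F,E,A,H,C,G]
After op 9 (rotate(+1)): offset=2, physical=[G,B,I,D,F,E,A,H,C], logical=[I,D,F,E,A,H,C,G,B]
After op 10 (replace(6, 'p')): offset=2, physical=[G,B,I,D,F,E,A,H,p], logical=[I,D,F,E,A,H,p,G,B]

Answer: D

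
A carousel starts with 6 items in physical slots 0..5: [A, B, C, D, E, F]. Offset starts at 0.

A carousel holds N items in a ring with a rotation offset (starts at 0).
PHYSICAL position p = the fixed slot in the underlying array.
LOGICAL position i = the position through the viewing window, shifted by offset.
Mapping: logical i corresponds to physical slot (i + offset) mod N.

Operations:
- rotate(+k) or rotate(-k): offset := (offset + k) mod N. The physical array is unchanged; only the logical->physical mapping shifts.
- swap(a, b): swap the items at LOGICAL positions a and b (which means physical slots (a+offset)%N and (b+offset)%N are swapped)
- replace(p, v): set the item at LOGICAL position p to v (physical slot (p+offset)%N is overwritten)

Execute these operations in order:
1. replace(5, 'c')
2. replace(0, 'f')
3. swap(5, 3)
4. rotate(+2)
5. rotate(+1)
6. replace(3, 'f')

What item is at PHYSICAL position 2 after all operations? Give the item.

Answer: C

Derivation:
After op 1 (replace(5, 'c')): offset=0, physical=[A,B,C,D,E,c], logical=[A,B,C,D,E,c]
After op 2 (replace(0, 'f')): offset=0, physical=[f,B,C,D,E,c], logical=[f,B,C,D,E,c]
After op 3 (swap(5, 3)): offset=0, physical=[f,B,C,c,E,D], logical=[f,B,C,c,E,D]
After op 4 (rotate(+2)): offset=2, physical=[f,B,C,c,E,D], logical=[C,c,E,D,f,B]
After op 5 (rotate(+1)): offset=3, physical=[f,B,C,c,E,D], logical=[c,E,D,f,B,C]
After op 6 (replace(3, 'f')): offset=3, physical=[f,B,C,c,E,D], logical=[c,E,D,f,B,C]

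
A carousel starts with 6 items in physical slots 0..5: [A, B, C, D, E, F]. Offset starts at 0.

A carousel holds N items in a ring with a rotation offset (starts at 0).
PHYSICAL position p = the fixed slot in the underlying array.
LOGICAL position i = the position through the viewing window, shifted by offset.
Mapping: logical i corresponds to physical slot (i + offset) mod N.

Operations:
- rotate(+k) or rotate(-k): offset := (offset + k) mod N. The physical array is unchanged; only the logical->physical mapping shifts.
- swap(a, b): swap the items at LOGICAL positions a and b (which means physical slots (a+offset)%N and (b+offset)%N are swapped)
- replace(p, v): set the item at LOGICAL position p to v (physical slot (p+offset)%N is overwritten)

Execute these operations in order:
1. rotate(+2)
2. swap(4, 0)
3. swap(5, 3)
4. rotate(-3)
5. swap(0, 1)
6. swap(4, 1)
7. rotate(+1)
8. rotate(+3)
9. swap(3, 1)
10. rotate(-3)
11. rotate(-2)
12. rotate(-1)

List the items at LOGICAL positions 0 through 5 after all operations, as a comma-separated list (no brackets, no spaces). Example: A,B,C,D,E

After op 1 (rotate(+2)): offset=2, physical=[A,B,C,D,E,F], logical=[C,D,E,F,A,B]
After op 2 (swap(4, 0)): offset=2, physical=[C,B,A,D,E,F], logical=[A,D,E,F,C,B]
After op 3 (swap(5, 3)): offset=2, physical=[C,F,A,D,E,B], logical=[A,D,E,B,C,F]
After op 4 (rotate(-3)): offset=5, physical=[C,F,A,D,E,B], logical=[B,C,F,A,D,E]
After op 5 (swap(0, 1)): offset=5, physical=[B,F,A,D,E,C], logical=[C,B,F,A,D,E]
After op 6 (swap(4, 1)): offset=5, physical=[D,F,A,B,E,C], logical=[C,D,F,A,B,E]
After op 7 (rotate(+1)): offset=0, physical=[D,F,A,B,E,C], logical=[D,F,A,B,E,C]
After op 8 (rotate(+3)): offset=3, physical=[D,F,A,B,E,C], logical=[B,E,C,D,F,A]
After op 9 (swap(3, 1)): offset=3, physical=[E,F,A,B,D,C], logical=[B,D,C,E,F,A]
After op 10 (rotate(-3)): offset=0, physical=[E,F,A,B,D,C], logical=[E,F,A,B,D,C]
After op 11 (rotate(-2)): offset=4, physical=[E,F,A,B,D,C], logical=[D,C,E,F,A,B]
After op 12 (rotate(-1)): offset=3, physical=[E,F,A,B,D,C], logical=[B,D,C,E,F,A]

Answer: B,D,C,E,F,A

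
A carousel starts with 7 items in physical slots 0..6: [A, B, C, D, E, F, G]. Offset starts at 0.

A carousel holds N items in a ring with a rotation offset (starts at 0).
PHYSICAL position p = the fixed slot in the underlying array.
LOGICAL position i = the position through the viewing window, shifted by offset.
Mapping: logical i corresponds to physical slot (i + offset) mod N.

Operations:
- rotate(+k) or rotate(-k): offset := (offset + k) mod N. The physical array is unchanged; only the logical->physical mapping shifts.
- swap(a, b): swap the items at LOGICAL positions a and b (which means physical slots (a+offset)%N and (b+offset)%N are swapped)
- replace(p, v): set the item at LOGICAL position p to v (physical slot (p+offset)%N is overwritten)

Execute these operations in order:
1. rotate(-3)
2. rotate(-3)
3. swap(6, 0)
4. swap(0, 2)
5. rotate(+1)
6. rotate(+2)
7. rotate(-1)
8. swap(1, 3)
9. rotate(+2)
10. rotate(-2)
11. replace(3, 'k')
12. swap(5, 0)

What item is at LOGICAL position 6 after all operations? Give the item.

After op 1 (rotate(-3)): offset=4, physical=[A,B,C,D,E,F,G], logical=[E,F,G,A,B,C,D]
After op 2 (rotate(-3)): offset=1, physical=[A,B,C,D,E,F,G], logical=[B,C,D,E,F,G,A]
After op 3 (swap(6, 0)): offset=1, physical=[B,A,C,D,E,F,G], logical=[A,C,D,E,F,G,B]
After op 4 (swap(0, 2)): offset=1, physical=[B,D,C,A,E,F,G], logical=[D,C,A,E,F,G,B]
After op 5 (rotate(+1)): offset=2, physical=[B,D,C,A,E,F,G], logical=[C,A,E,F,G,B,D]
After op 6 (rotate(+2)): offset=4, physical=[B,D,C,A,E,F,G], logical=[E,F,G,B,D,C,A]
After op 7 (rotate(-1)): offset=3, physical=[B,D,C,A,E,F,G], logical=[A,E,F,G,B,D,C]
After op 8 (swap(1, 3)): offset=3, physical=[B,D,C,A,G,F,E], logical=[A,G,F,E,B,D,C]
After op 9 (rotate(+2)): offset=5, physical=[B,D,C,A,G,F,E], logical=[F,E,B,D,C,A,G]
After op 10 (rotate(-2)): offset=3, physical=[B,D,C,A,G,F,E], logical=[A,G,F,E,B,D,C]
After op 11 (replace(3, 'k')): offset=3, physical=[B,D,C,A,G,F,k], logical=[A,G,F,k,B,D,C]
After op 12 (swap(5, 0)): offset=3, physical=[B,A,C,D,G,F,k], logical=[D,G,F,k,B,A,C]

Answer: C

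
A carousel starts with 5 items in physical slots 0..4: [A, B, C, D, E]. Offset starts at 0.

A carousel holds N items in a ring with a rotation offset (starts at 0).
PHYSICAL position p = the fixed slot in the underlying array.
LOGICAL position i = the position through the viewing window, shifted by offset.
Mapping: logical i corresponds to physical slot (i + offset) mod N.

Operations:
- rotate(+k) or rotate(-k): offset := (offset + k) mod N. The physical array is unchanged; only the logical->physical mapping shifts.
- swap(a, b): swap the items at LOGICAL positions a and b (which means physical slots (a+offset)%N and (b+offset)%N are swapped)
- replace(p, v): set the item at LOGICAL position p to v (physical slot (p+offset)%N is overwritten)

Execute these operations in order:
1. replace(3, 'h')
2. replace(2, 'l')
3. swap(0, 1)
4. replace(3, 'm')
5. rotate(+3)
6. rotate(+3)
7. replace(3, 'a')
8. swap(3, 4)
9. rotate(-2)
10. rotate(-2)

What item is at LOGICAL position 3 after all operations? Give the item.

After op 1 (replace(3, 'h')): offset=0, physical=[A,B,C,h,E], logical=[A,B,C,h,E]
After op 2 (replace(2, 'l')): offset=0, physical=[A,B,l,h,E], logical=[A,B,l,h,E]
After op 3 (swap(0, 1)): offset=0, physical=[B,A,l,h,E], logical=[B,A,l,h,E]
After op 4 (replace(3, 'm')): offset=0, physical=[B,A,l,m,E], logical=[B,A,l,m,E]
After op 5 (rotate(+3)): offset=3, physical=[B,A,l,m,E], logical=[m,E,B,A,l]
After op 6 (rotate(+3)): offset=1, physical=[B,A,l,m,E], logical=[A,l,m,E,B]
After op 7 (replace(3, 'a')): offset=1, physical=[B,A,l,m,a], logical=[A,l,m,a,B]
After op 8 (swap(3, 4)): offset=1, physical=[a,A,l,m,B], logical=[A,l,m,B,a]
After op 9 (rotate(-2)): offset=4, physical=[a,A,l,m,B], logical=[B,a,A,l,m]
After op 10 (rotate(-2)): offset=2, physical=[a,A,l,m,B], logical=[l,m,B,a,A]

Answer: a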